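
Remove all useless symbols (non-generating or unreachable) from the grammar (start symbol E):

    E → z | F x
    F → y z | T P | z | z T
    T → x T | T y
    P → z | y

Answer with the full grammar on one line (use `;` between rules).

E → z | F x; F → y z | z

Generating nonterminals: {E, F, P}.
Reachable from E after that: {E, F}.
Removed useless symbols: {P, T} and every production mentioning them.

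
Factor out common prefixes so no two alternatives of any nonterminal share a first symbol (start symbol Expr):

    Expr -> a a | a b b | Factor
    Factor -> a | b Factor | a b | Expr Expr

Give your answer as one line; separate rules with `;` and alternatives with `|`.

Expr has alternatives sharing prefix 'a': factor to Expr → a Expr1 with Expr1 → a | b b.
Factor has alternatives sharing prefix 'a': factor to Factor → a Factor1 with Factor1 → ε | b.

Expr -> Factor | a Expr1; Factor -> b Factor | Expr Expr | a Factor1; Expr1 -> a | b b; Factor1 -> ε | b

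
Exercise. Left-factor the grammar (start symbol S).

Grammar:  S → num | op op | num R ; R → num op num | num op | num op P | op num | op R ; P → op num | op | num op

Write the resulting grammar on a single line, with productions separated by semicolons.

S → op op | num S'; R → num op R' | op R''; P → num op | op P'; S' → ε | R; R' → num | ε | P; R'' → num | R; P' → num | ε

S has alternatives sharing prefix 'num': factor to S → num S' with S' → ε | R.
R has alternatives sharing prefix 'num op': factor to R → num op R' with R' → num | ε | P.
R has alternatives sharing prefix 'op': factor to R → op R'' with R'' → num | R.
P has alternatives sharing prefix 'op': factor to P → op P' with P' → num | ε.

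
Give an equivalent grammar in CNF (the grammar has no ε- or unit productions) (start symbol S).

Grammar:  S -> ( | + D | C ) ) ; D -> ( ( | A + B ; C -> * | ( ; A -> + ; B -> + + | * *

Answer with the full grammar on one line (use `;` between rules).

S -> ( | X1 D | C Y1; D -> X3 X3 | A Y2; C -> * | (; A -> +; B -> X1 X1 | X4 X4; X1 -> +; X2 -> ); X3 -> (; X4 -> *; Y1 -> X2 X2; Y2 -> X1 B

Introduce a nonterminal for each terminal appearing in a rule of length ≥ 2: X1 → +, X2 → ), X3 → (, X4 → *.
Binarize each right-hand side of length ≥ 3 by chaining fresh nonterminals (Y1, Y2, …): affected rules were S → C X2 X2; D → A X1 B.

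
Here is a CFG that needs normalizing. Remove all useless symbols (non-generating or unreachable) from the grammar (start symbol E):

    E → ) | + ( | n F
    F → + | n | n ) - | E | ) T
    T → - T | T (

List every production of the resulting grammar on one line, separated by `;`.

E → ) | + ( | n F; F → + | n | n ) - | E

Generating nonterminals: {E, F}.
Reachable from E after that: {E, F}.
Removed useless symbols: {T} and every production mentioning them.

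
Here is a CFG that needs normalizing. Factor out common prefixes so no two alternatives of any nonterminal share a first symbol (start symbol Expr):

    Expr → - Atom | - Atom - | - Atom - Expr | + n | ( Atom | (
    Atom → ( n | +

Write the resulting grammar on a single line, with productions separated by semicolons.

Expr → + n | - Atom Expr1 | ( Expr2; Atom → ( n | +; Expr1 → ε | - Expr11; Expr2 → Atom | ε; Expr11 → ε | Expr

Expr has alternatives sharing prefix '- Atom': factor to Expr → - Atom Expr1 with Expr1 → ε | - | - Expr.
Expr has alternatives sharing prefix '(': factor to Expr → ( Expr2 with Expr2 → Atom | ε.
Expr1 has alternatives sharing prefix '-': factor to Expr1 → - Expr11 with Expr11 → ε | Expr.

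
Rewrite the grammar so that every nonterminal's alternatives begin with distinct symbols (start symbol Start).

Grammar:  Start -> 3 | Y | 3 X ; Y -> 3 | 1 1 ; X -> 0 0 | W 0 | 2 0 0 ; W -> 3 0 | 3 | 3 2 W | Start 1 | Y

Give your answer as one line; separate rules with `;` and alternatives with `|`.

Start -> Y | 3 Start1; Y -> 3 | 1 1; X -> 0 0 | W 0 | 2 0 0; W -> Start 1 | Y | 3 W1; Start1 -> ε | X; W1 -> 0 | ε | 2 W

Start has alternatives sharing prefix '3': factor to Start → 3 Start1 with Start1 → ε | X.
W has alternatives sharing prefix '3': factor to W → 3 W1 with W1 → 0 | ε | 2 W.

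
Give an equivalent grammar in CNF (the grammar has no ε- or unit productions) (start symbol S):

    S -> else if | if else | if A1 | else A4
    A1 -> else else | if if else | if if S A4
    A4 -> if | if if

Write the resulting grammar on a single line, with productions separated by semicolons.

S -> X1 X2 | X2 X1 | X2 A1 | X1 A4; A1 -> X1 X1 | X2 Y1 | X2 Y2; A4 -> if | X2 X2; X1 -> else; X2 -> if; Y1 -> X2 X1; Y2 -> X2 Y3; Y3 -> S A4

Introduce a nonterminal for each terminal appearing in a rule of length ≥ 2: X1 → else, X2 → if.
Binarize each right-hand side of length ≥ 3 by chaining fresh nonterminals (Y1, Y2, …): affected rules were A1 → X2 X2 X1; A1 → X2 X2 S A4.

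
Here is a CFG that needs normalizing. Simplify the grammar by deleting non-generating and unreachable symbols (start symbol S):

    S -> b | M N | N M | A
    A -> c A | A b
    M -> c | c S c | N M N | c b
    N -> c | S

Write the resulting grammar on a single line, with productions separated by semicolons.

S -> b | M N | N M; M -> c | c S c | N M N | c b; N -> c | S

Generating nonterminals: {M, N, S}.
Reachable from S after that: {M, N, S}.
Removed useless symbols: {A} and every production mentioning them.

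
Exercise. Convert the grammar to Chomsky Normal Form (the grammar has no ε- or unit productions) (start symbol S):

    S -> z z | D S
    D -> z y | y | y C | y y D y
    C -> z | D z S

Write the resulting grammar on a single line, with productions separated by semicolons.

Introduce a nonterminal for each terminal appearing in a rule of length ≥ 2: X1 → z, X2 → y.
Binarize each right-hand side of length ≥ 3 by chaining fresh nonterminals (Y1, Y2, …): affected rules were D → X2 X2 D X2; C → D X1 S.

S -> X1 X1 | D S; D -> X1 X2 | y | X2 C | X2 Y1; C -> z | D Y3; X1 -> z; X2 -> y; Y1 -> X2 Y2; Y2 -> D X2; Y3 -> X1 S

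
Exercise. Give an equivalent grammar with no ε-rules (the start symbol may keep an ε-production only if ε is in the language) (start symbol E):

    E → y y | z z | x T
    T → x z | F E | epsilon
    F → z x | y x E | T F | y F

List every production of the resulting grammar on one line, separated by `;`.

Nullable nonterminals: {T}.
ε ∉ L(G), so no ε-production is kept.
Expand every rule over subsets of its nullable positions: E → x T gives x T | x.

E → y y | z z | x T | x; T → x z | F E; F → z x | y x E | T F | y F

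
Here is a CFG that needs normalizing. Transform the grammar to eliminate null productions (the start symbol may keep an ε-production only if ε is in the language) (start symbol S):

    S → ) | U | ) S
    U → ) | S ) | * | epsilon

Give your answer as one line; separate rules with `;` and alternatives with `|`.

The nullable symbols are {S, U}.
ε ∈ L(G) since S is nullable, so keep S → ε.

S → ) | U | ) S | ε; U → ) | S ) | *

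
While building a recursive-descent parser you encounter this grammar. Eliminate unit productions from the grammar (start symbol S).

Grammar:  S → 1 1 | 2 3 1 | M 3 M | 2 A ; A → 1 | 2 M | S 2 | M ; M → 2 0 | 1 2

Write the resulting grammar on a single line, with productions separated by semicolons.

Unit pairs: A ⇒* {M}.
Replace each nonterminal's rules with the union of the non-unit rules of every nonterminal it unit-derives.

S → 1 1 | 2 3 1 | M 3 M | 2 A; A → 1 | 2 M | S 2 | 2 0 | 1 2; M → 2 0 | 1 2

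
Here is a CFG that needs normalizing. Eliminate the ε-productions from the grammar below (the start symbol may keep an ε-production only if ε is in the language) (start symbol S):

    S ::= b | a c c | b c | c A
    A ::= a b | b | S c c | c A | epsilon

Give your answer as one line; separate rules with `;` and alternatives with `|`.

The nullable symbols are {A}.
ε ∉ L(G), so no ε-production is kept.
Add the nullable-subset variants: S → c A gives c A | c. A → c A gives c A | c.

S ::= b | a c c | b c | c A | c; A ::= a b | b | S c c | c A | c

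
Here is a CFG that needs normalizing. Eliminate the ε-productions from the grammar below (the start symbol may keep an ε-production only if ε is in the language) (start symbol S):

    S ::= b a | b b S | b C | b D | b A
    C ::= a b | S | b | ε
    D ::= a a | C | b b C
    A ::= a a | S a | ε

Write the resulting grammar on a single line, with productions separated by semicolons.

Nullable set = {A, C, D}.
ε ∉ L(G), so no ε-production is kept.
Add the nullable-subset variants: S → b C gives b C | b. D → b b C gives b b C | b b.

S ::= b a | b b S | b C | b | b D | b A; C ::= a b | S | b; D ::= a a | C | b b C | b b; A ::= a a | S a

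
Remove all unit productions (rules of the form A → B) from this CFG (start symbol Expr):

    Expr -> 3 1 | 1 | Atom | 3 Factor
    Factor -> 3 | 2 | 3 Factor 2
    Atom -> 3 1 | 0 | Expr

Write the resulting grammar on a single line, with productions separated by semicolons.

Expr -> 3 1 | 0 | 1 | 3 Factor; Factor -> 3 | 2 | 3 Factor 2; Atom -> 3 1 | 0 | 1 | 3 Factor

Unit pairs: Atom ⇒* {Expr}; Expr ⇒* {Atom}.
For every A with A ⇒* B via unit rules, add B's non-unit alternatives to A; then delete every rule of the form X → Y.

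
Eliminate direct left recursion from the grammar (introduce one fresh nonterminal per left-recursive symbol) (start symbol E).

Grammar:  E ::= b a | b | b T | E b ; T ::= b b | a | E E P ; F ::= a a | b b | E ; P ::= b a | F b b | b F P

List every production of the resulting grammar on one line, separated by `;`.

Directly left-recursive nonterminal: E.
For E: α = {b}, β = {b a, b, b T}. Rewrite as E → β E' and E' → α E' | ε.

E ::= b a E' | b E' | b T E'; T ::= b b | a | E E P; F ::= a a | b b | E; P ::= b a | F b b | b F P; E' ::= b E' | epsilon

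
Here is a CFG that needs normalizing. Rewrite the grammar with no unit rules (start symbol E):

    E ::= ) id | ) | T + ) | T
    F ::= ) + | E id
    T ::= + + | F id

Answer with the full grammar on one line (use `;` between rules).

Unit pairs: E ⇒* {T}.
Replace each nonterminal's rules with the union of the non-unit rules of every nonterminal it unit-derives.

E ::= ) id | ) | T + ) | + + | F id; F ::= ) + | E id; T ::= + + | F id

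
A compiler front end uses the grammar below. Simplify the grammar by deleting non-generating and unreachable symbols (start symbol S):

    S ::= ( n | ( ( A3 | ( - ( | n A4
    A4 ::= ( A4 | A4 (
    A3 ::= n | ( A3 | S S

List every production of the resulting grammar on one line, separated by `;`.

Generating nonterminals: {A3, S}.
Reachable from S after that: {A3, S}.
Removed useless symbols: {A4} and every production mentioning them.

S ::= ( n | ( ( A3 | ( - (; A3 ::= n | ( A3 | S S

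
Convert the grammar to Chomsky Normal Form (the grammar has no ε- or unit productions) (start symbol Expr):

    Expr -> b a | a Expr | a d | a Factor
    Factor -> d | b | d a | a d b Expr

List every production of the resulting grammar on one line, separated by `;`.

Expr -> X1 X2 | X2 Expr | X2 X3 | X2 Factor; Factor -> d | b | X3 X2 | X2 Y1; X1 -> b; X2 -> a; X3 -> d; Y1 -> X3 Y2; Y2 -> X1 Expr

Introduce a nonterminal for each terminal appearing in a rule of length ≥ 2: X1 → b, X2 → a, X3 → d.
Binarize each right-hand side of length ≥ 3 by chaining fresh nonterminals (Y1, Y2, …): affected rules were Factor → X2 X3 X1 Expr.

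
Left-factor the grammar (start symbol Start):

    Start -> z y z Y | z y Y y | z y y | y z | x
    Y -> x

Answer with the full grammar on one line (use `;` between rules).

Start -> y z | x | z y Start1; Y -> x; Start1 -> z Y | Y y | y

Start has alternatives sharing prefix 'z y': factor to Start → z y Start1 with Start1 → z Y | Y y | y.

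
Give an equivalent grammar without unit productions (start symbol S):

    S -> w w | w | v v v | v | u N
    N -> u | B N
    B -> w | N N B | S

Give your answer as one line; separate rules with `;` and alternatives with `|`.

Unit pairs: B ⇒* {S}.
For each unit pair (A, B), copy every non-unit production of B to A, then drop all unit productions.

S -> w w | w | v v v | v | u N; N -> u | B N; B -> w | N N B | w w | v v v | v | u N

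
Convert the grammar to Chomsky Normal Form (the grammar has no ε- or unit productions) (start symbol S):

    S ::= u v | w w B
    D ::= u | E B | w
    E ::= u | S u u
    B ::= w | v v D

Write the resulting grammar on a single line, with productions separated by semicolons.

Introduce a nonterminal for each terminal appearing in a rule of length ≥ 2: X1 → u, X2 → v, X3 → w.
Binarize each right-hand side of length ≥ 3 by chaining fresh nonterminals (Y1, Y2, …): affected rules were S → X3 X3 B; E → S X1 X1; B → X2 X2 D.

S ::= X1 X2 | X3 Y1; D ::= u | E B | w; E ::= u | S Y2; B ::= w | X2 Y3; X1 ::= u; X2 ::= v; X3 ::= w; Y1 ::= X3 B; Y2 ::= X1 X1; Y3 ::= X2 D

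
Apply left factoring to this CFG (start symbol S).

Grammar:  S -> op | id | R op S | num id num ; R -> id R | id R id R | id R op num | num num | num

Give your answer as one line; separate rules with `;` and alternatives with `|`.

R has alternatives sharing prefix 'id R': factor to R → id R R' with R' → ε | id R | op num.
R has alternatives sharing prefix 'num': factor to R → num R'' with R'' → num | ε.

S -> op | id | R op S | num id num; R -> id R R' | num R''; R' -> ε | id R | op num; R'' -> num | ε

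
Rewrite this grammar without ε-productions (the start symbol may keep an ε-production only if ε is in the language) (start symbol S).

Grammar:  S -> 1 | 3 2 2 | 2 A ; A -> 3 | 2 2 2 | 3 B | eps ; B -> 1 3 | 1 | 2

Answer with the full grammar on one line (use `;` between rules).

S -> 1 | 3 2 2 | 2 A | 2; A -> 3 | 2 2 2 | 3 B; B -> 1 3 | 1 | 2

The nullable symbols are {A}.
ε ∉ L(G), so no ε-production is kept.
For each production, add variants omitting each subset of nullable occurrences: S → 2 A gives 2 A | 2.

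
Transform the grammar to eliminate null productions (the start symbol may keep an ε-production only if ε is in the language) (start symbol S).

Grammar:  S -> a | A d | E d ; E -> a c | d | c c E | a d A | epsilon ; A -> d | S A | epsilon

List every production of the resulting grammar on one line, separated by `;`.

S -> a | A d | d | E d; E -> a c | d | c c E | c c | a d A | a d; A -> d | S A | S

Nullable nonterminals: {A, E}.
ε ∉ L(G), so no ε-production is kept.
Expand every rule over subsets of its nullable positions: S → A d gives A d | d. E → c c E gives c c E | c c. E → a d A gives a d A | a d. A → S A gives S A | S.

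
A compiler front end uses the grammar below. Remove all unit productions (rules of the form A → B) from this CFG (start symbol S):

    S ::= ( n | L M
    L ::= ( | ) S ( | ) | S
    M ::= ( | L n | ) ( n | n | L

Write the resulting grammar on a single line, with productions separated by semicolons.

S ::= ( n | L M; L ::= ( | ) S ( | ) | ( n | L M; M ::= ( | ) S ( | ) | ( n | L M | L n | ) ( n | n

Unit pairs: L ⇒* {S}; M ⇒* {L, S}.
For every A with A ⇒* B via unit rules, add B's non-unit alternatives to A; then delete every rule of the form X → Y.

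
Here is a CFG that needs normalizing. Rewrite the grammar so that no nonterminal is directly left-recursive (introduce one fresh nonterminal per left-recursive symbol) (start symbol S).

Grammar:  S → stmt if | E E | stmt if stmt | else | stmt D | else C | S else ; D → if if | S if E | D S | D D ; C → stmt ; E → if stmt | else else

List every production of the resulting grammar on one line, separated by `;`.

S → stmt if S' | E E S' | stmt if stmt S' | else S' | stmt D S' | else C S'; D → if if D' | S if E D'; C → stmt; E → if stmt | else else; S' → else S' | ε; D' → S D' | D D' | ε

S, D are directly left-recursive.
For S: α = {else}, β = {stmt if, E E, stmt if stmt, else, stmt D, else C}. Rewrite as S → β S' and S' → α S' | ε.
For D: α = {S, D}, β = {if if, S if E}. Rewrite as D → β D' and D' → α D' | ε.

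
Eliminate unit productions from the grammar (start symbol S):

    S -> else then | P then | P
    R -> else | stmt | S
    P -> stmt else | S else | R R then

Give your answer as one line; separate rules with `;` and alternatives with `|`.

S -> else then | P then | stmt else | S else | R R then; R -> else then | P then | stmt else | S else | R R then | else | stmt; P -> stmt else | S else | R R then

Unit pairs: R ⇒* {P, S}; S ⇒* {P}.
For each unit pair (A, B), copy every non-unit production of B to A, then drop all unit productions.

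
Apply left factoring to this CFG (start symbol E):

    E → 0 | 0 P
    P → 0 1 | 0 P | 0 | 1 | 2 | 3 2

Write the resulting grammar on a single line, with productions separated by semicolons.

E → 0 E'; P → 1 | 2 | 3 2 | 0 P'; E' → ε | P; P' → 1 | P | ε

E has alternatives sharing prefix '0': factor to E → 0 E' with E' → ε | P.
P has alternatives sharing prefix '0': factor to P → 0 P' with P' → 1 | P | ε.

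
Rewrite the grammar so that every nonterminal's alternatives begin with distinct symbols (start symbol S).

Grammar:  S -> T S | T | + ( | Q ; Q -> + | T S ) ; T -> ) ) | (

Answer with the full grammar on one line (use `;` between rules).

S has alternatives sharing prefix 'T': factor to S → T S' with S' → S | ε.

S -> + ( | Q | T S'; Q -> + | T S ); T -> ) ) | (; S' -> S | ε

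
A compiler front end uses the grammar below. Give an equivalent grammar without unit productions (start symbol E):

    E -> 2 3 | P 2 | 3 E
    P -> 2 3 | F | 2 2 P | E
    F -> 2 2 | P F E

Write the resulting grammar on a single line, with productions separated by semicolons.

E -> 2 3 | P 2 | 3 E; P -> 2 3 | P 2 | 3 E | 2 2 | P F E | 2 2 P; F -> 2 2 | P F E

Unit pairs: P ⇒* {E, F}.
For every A with A ⇒* B via unit rules, add B's non-unit alternatives to A; then delete every rule of the form X → Y.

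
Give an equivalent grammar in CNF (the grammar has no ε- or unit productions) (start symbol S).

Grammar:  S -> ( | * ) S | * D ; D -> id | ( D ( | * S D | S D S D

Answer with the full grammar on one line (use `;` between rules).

S -> ( | X1 Y1 | X1 D; D -> id | X3 Y2 | X1 Y3 | S Y4; X1 -> *; X2 -> ); X3 -> (; Y1 -> X2 S; Y2 -> D X3; Y3 -> S D; Y4 -> D Y5; Y5 -> S D

Introduce a nonterminal for each terminal appearing in a rule of length ≥ 2: X1 → *, X2 → ), X3 → (.
Binarize each right-hand side of length ≥ 3 by chaining fresh nonterminals (Y1, Y2, …): affected rules were S → X1 X2 S; D → X3 D X3; D → X1 S D; D → S D S D.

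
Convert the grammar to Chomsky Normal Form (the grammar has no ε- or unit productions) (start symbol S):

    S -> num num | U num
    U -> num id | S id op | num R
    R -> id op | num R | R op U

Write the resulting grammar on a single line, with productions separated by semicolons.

S -> X1 X1 | U X1; U -> X1 X2 | S Y1 | X1 R; R -> X2 X3 | X1 R | R Y2; X1 -> num; X2 -> id; X3 -> op; Y1 -> X2 X3; Y2 -> X3 U

Introduce a nonterminal for each terminal appearing in a rule of length ≥ 2: X1 → num, X2 → id, X3 → op.
Binarize each right-hand side of length ≥ 3 by chaining fresh nonterminals (Y1, Y2, …): affected rules were U → S X2 X3; R → R X3 U.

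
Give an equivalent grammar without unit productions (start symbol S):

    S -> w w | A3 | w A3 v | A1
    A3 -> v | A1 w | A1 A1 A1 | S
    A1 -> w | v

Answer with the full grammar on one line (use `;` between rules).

Unit pairs: A3 ⇒* {A1, S}; S ⇒* {A1, A3}.
Replace each nonterminal's rules with the union of the non-unit rules of every nonterminal it unit-derives.

S -> w | v | w w | w A3 v | A1 w | A1 A1 A1; A3 -> w | v | w w | w A3 v | A1 w | A1 A1 A1; A1 -> w | v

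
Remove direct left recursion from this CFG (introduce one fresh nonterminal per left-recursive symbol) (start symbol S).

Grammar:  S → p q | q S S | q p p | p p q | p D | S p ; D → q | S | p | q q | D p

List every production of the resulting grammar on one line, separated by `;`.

Left recursion appears on S, D.
For S: α = {p}, β = {p q, q S S, q p p, p p q, p D}. Rewrite as S → β S' and S' → α S' | ε.
For D: α = {p}, β = {q, S, p, q q}. Rewrite as D → β D' and D' → α D' | ε.

S → p q S' | q S S S' | q p p S' | p p q S' | p D S'; D → q D' | S D' | p D' | q q D'; S' → p S' | epsilon; D' → p D' | epsilon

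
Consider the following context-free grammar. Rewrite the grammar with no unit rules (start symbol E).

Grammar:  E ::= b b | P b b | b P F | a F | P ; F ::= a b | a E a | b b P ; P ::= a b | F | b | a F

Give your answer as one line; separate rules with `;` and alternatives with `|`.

Unit pairs: E ⇒* {F, P}; P ⇒* {F}.
For every A with A ⇒* B via unit rules, add B's non-unit alternatives to A; then delete every rule of the form X → Y.

E ::= b b | P b b | b P F | a F | a b | b | a E a | b b P; F ::= a b | a E a | b b P; P ::= a b | a E a | b b P | b | a F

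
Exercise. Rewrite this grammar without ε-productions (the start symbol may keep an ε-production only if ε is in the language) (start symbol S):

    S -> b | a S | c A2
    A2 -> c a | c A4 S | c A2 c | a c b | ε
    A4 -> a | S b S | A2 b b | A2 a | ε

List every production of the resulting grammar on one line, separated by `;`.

S -> b | a S | c A2 | c; A2 -> c a | c A4 S | c S | c A2 c | c c | a c b; A4 -> a | S b S | A2 b b | b b | A2 a

The nullable symbols are {A2, A4}.
ε ∉ L(G), so no ε-production is kept.
Add the nullable-subset variants: S → c A2 gives c A2 | c. A2 → c A4 S gives c A4 S | c S. A2 → c A2 c gives c A2 c | c c. A4 → A2 b b gives A2 b b | b b.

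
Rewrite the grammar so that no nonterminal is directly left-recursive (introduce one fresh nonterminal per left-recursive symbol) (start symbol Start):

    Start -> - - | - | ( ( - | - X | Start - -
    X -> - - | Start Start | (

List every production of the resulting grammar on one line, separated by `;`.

Start -> - - Start1 | - Start1 | ( ( - Start1 | - X Start1; X -> - - | Start Start | (; Start1 -> - - Start1 | ε

Start is directly left-recursive.
For Start: α = {- -}, β = {- -, -, ( ( -, - X}. Rewrite as Start → β Start1 and Start1 → α Start1 | ε.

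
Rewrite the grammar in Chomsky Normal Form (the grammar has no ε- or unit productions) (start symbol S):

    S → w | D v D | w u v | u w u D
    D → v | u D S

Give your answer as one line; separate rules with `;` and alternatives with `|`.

Introduce a nonterminal for each terminal appearing in a rule of length ≥ 2: X1 → v, X2 → w, X3 → u.
Binarize each right-hand side of length ≥ 3 by chaining fresh nonterminals (Y1, Y2, …): affected rules were S → D X1 D; S → X2 X3 X1; S → X3 X2 X3 D; D → X3 D S.

S → w | D Y1 | X2 Y2 | X3 Y3; D → v | X3 Y5; X1 → v; X2 → w; X3 → u; Y1 → X1 D; Y2 → X3 X1; Y3 → X2 Y4; Y4 → X3 D; Y5 → D S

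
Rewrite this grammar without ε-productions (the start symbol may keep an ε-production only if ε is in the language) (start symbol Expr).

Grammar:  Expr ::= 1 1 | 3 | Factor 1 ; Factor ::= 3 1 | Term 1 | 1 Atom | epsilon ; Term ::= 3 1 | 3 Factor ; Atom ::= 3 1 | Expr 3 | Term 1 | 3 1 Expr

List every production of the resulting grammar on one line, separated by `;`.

The nullable symbols are {Factor}.
ε ∉ L(G), so no ε-production is kept.
Add the nullable-subset variants: Expr → Factor 1 gives Factor 1 | 1. Term → 3 Factor gives 3 Factor | 3.

Expr ::= 1 1 | 3 | Factor 1 | 1; Factor ::= 3 1 | Term 1 | 1 Atom; Term ::= 3 1 | 3 Factor | 3; Atom ::= 3 1 | Expr 3 | Term 1 | 3 1 Expr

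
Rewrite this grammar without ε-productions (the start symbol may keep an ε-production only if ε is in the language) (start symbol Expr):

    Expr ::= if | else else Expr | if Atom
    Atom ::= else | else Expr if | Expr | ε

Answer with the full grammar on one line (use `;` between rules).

Expr ::= if | else else Expr | if Atom; Atom ::= else | else Expr if | Expr

Nullable set = {Atom}.
ε ∉ L(G), so no ε-production is kept.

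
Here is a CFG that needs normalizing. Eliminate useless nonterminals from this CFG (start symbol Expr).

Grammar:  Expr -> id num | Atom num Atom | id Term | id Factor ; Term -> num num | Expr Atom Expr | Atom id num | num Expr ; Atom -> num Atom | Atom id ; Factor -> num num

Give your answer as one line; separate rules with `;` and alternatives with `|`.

Expr -> id num | id Term | id Factor; Term -> num num | num Expr; Factor -> num num

Generating nonterminals: {Expr, Factor, Term}.
Reachable from Expr after that: {Expr, Factor, Term}.
Removed useless symbols: {Atom} and every production mentioning them.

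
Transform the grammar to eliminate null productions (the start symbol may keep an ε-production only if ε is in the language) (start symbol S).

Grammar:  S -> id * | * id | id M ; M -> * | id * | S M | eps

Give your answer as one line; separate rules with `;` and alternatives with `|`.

S -> id * | * id | id M | id; M -> * | id * | S M | S

The nullable symbols are {M}.
ε ∉ L(G), so no ε-production is kept.
Add the nullable-subset variants: S → id M gives id M | id. M → S M gives S M | S.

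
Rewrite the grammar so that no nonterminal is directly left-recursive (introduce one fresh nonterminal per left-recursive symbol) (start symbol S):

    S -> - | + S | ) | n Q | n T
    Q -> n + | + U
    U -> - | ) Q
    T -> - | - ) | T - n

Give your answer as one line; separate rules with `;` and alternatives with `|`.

S -> - | + S | ) | n Q | n T; Q -> n + | + U; U -> - | ) Q; T -> - T' | - ) T'; T' -> - n T' | ε

T is directly left-recursive.
For T: α = {- n}, β = {-, - )}. Rewrite as T → β T' and T' → α T' | ε.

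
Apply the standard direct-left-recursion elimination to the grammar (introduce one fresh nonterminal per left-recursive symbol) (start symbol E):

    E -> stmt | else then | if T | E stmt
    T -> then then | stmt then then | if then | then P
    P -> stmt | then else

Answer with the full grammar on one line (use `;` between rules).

E is directly left-recursive.
For E: α = {stmt}, β = {stmt, else then, if T}. Rewrite as E → β E' and E' → α E' | ε.

E -> stmt E' | else then E' | if T E'; T -> then then | stmt then then | if then | then P; P -> stmt | then else; E' -> stmt E' | epsilon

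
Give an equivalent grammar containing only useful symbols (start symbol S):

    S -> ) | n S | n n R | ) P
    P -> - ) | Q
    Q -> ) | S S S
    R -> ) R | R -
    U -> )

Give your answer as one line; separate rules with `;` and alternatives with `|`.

S -> ) | n S | ) P; P -> - ) | Q; Q -> ) | S S S

Generating nonterminals: {P, Q, S, U}.
Reachable from S after that: {P, Q, S}.
Removed useless symbols: {R, U} and every production mentioning them.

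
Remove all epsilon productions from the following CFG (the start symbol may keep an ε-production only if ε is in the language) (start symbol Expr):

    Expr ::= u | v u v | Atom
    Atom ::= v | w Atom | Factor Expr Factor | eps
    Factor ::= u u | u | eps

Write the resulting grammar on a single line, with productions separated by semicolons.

Expr ::= u | v u v | Atom | ε; Atom ::= v | w Atom | w | Factor Expr Factor | Factor Expr | Factor Factor | Factor | Expr Factor | Expr; Factor ::= u u | u

Nullable nonterminals: {Atom, Expr, Factor}.
ε ∈ L(G) since Expr is nullable, so keep Expr → ε.
Expand every rule over subsets of its nullable positions: Atom → w Atom gives w Atom | w. Atom → Factor Expr Factor gives Factor Expr Factor | Factor Expr | Factor Factor | Factor | Expr Factor | Expr.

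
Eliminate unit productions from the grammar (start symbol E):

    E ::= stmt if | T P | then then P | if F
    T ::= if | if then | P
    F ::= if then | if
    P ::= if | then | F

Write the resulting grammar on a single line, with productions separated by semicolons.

E ::= stmt if | T P | then then P | if F; T ::= if then | if | then; F ::= if then | if; P ::= if then | if | then

Unit pairs: P ⇒* {F}; T ⇒* {F, P}.
For every A with A ⇒* B via unit rules, add B's non-unit alternatives to A; then delete every rule of the form X → Y.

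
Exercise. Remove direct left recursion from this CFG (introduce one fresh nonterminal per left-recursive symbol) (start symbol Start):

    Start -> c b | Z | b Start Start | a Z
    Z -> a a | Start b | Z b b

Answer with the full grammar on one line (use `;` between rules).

Start -> c b | Z | b Start Start | a Z; Z -> a a Z1 | Start b Z1; Z1 -> b b Z1 | ε

Z is directly left-recursive.
For Z: α = {b b}, β = {a a, Start b}. Rewrite as Z → β Z1 and Z1 → α Z1 | ε.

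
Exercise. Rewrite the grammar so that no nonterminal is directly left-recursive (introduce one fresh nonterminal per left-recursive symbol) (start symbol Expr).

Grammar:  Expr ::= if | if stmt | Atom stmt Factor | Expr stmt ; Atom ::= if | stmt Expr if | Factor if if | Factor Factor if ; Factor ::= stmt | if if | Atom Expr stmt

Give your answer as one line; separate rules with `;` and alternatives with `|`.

Left recursion appears on Expr.
For Expr: α = {stmt}, β = {if, if stmt, Atom stmt Factor}. Rewrite as Expr → β Expr1 and Expr1 → α Expr1 | ε.

Expr ::= if Expr1 | if stmt Expr1 | Atom stmt Factor Expr1; Atom ::= if | stmt Expr if | Factor if if | Factor Factor if; Factor ::= stmt | if if | Atom Expr stmt; Expr1 ::= stmt Expr1 | epsilon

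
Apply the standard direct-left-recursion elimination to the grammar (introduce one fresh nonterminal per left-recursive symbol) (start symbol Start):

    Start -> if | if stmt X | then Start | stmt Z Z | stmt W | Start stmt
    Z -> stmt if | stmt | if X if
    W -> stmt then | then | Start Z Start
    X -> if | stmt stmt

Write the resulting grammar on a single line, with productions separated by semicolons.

Directly left-recursive nonterminal: Start.
For Start: α = {stmt}, β = {if, if stmt X, then Start, stmt Z Z, stmt W}. Rewrite as Start → β Start1 and Start1 → α Start1 | ε.

Start -> if Start1 | if stmt X Start1 | then Start Start1 | stmt Z Z Start1 | stmt W Start1; Z -> stmt if | stmt | if X if; W -> stmt then | then | Start Z Start; X -> if | stmt stmt; Start1 -> stmt Start1 | ε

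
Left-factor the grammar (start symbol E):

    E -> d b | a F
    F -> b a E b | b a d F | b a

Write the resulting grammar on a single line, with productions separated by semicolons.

F has alternatives sharing prefix 'b a': factor to F → b a F' with F' → E b | d F | ε.

E -> d b | a F; F -> b a F'; F' -> E b | d F | ε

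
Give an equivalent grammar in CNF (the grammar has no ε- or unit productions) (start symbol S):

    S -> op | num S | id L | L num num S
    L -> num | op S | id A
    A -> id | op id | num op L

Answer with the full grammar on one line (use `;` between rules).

S -> op | X1 S | X2 L | L Y1; L -> num | X3 S | X2 A; A -> id | X3 X2 | X1 Y3; X1 -> num; X2 -> id; X3 -> op; Y1 -> X1 Y2; Y2 -> X1 S; Y3 -> X3 L

Introduce a nonterminal for each terminal appearing in a rule of length ≥ 2: X1 → num, X2 → id, X3 → op.
Binarize each right-hand side of length ≥ 3 by chaining fresh nonterminals (Y1, Y2, …): affected rules were S → L X1 X1 S; A → X1 X3 L.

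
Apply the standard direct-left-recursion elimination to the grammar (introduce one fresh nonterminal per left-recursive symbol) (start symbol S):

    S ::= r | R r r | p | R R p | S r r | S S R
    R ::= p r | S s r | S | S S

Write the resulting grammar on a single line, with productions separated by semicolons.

Directly left-recursive nonterminal: S.
For S: α = {r r, S R}, β = {r, R r r, p, R R p}. Rewrite as S → β S' and S' → α S' | ε.

S ::= r S' | R r r S' | p S' | R R p S'; R ::= p r | S s r | S | S S; S' ::= r r S' | S R S' | ε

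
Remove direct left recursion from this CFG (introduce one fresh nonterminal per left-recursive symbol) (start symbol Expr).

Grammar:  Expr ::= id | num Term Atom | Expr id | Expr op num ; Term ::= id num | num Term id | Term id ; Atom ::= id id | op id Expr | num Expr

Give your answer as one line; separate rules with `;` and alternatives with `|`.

Expr, Term are directly left-recursive.
For Expr: α = {id, op num}, β = {id, num Term Atom}. Rewrite as Expr → β Expr1 and Expr1 → α Expr1 | ε.
For Term: α = {id}, β = {id num, num Term id}. Rewrite as Term → β Term1 and Term1 → α Term1 | ε.

Expr ::= id Expr1 | num Term Atom Expr1; Term ::= id num Term1 | num Term id Term1; Atom ::= id id | op id Expr | num Expr; Expr1 ::= id Expr1 | op num Expr1 | ε; Term1 ::= id Term1 | ε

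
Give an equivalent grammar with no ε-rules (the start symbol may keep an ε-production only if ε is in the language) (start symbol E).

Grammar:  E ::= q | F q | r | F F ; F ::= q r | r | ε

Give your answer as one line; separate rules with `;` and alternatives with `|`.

The nullable symbols are {E, F}.
ε ∈ L(G) since E is nullable, so keep E → ε.
For each production, add variants omitting each subset of nullable occurrences: E → F F gives F F | F.

E ::= q | F q | r | F F | F | ε; F ::= q r | r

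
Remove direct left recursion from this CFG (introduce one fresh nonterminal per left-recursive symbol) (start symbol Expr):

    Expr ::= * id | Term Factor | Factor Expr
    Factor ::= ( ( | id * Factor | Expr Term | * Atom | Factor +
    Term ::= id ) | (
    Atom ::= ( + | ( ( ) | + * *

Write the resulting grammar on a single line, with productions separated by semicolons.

Expr ::= * id | Term Factor | Factor Expr; Factor ::= ( ( Factor1 | id * Factor Factor1 | Expr Term Factor1 | * Atom Factor1; Term ::= id ) | (; Atom ::= ( + | ( ( ) | + * *; Factor1 ::= + Factor1 | ε

Left recursion appears on Factor.
For Factor: α = {+}, β = {( (, id * Factor, Expr Term, * Atom}. Rewrite as Factor → β Factor1 and Factor1 → α Factor1 | ε.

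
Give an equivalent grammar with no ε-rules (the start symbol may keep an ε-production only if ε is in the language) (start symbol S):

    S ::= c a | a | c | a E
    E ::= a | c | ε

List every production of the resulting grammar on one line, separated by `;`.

S ::= c a | a | c | a E; E ::= a | c

Nullable set = {E}.
ε ∉ L(G), so no ε-production is kept.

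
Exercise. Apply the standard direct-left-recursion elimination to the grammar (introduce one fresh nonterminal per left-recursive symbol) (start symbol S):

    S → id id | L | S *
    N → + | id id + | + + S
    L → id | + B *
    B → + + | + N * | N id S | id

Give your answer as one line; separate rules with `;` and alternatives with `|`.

S → id id S' | L S'; N → + | id id + | + + S; L → id | + B *; B → + + | + N * | N id S | id; S' → * S' | ε

Directly left-recursive nonterminal: S.
For S: α = {*}, β = {id id, L}. Rewrite as S → β S' and S' → α S' | ε.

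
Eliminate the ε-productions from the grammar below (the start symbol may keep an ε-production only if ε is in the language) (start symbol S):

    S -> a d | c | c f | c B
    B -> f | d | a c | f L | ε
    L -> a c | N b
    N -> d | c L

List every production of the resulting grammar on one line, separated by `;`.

Nullable nonterminals: {B}.
ε ∉ L(G), so no ε-production is kept.

S -> a d | c | c f | c B; B -> f | d | a c | f L; L -> a c | N b; N -> d | c L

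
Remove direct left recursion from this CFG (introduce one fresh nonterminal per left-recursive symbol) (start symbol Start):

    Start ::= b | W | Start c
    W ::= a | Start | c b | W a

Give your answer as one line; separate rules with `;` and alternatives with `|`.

Start ::= b Start1 | W Start1; W ::= a W1 | Start W1 | c b W1; Start1 ::= c Start1 | ε; W1 ::= a W1 | ε

Start, W are directly left-recursive.
For Start: α = {c}, β = {b, W}. Rewrite as Start → β Start1 and Start1 → α Start1 | ε.
For W: α = {a}, β = {a, Start, c b}. Rewrite as W → β W1 and W1 → α W1 | ε.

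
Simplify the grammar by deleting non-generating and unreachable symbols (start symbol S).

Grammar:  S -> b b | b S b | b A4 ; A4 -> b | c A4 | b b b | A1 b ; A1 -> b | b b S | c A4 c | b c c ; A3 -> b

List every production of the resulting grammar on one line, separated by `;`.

Generating nonterminals: {A1, A3, A4, S}.
Reachable from S after that: {A1, A4, S}.
Removed useless symbols: {A3} and every production mentioning them.

S -> b b | b S b | b A4; A4 -> b | c A4 | b b b | A1 b; A1 -> b | b b S | c A4 c | b c c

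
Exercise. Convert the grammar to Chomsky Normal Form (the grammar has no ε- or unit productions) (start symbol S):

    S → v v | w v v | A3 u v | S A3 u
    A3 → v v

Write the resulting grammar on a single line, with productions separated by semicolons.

S → X1 X1 | X2 Y1 | A3 Y2 | S Y3; A3 → X1 X1; X1 → v; X2 → w; X3 → u; Y1 → X1 X1; Y2 → X3 X1; Y3 → A3 X3

Introduce a nonterminal for each terminal appearing in a rule of length ≥ 2: X1 → v, X2 → w, X3 → u.
Binarize each right-hand side of length ≥ 3 by chaining fresh nonterminals (Y1, Y2, …): affected rules were S → X2 X1 X1; S → A3 X3 X1; S → S A3 X3.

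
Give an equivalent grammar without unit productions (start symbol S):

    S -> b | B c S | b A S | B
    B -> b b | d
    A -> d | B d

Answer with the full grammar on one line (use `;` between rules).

S -> b b | d | b | B c S | b A S; B -> b b | d; A -> d | B d

Unit pairs: S ⇒* {B}.
Replace each nonterminal's rules with the union of the non-unit rules of every nonterminal it unit-derives.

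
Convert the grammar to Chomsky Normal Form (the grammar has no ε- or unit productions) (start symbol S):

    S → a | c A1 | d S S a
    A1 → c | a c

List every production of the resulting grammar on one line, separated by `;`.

Introduce a nonterminal for each terminal appearing in a rule of length ≥ 2: X1 → c, X2 → d, X3 → a.
Binarize each right-hand side of length ≥ 3 by chaining fresh nonterminals (Y1, Y2, …): affected rules were S → X2 S S X3.

S → a | X1 A1 | X2 Y1; A1 → c | X3 X1; X1 → c; X2 → d; X3 → a; Y1 → S Y2; Y2 → S X3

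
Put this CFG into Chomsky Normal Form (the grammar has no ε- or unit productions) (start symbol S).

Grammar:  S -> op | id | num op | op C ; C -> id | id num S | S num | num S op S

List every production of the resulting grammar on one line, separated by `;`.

Introduce a nonterminal for each terminal appearing in a rule of length ≥ 2: X1 → num, X2 → op, X3 → id.
Binarize each right-hand side of length ≥ 3 by chaining fresh nonterminals (Y1, Y2, …): affected rules were C → X3 X1 S; C → X1 S X2 S.

S -> op | id | X1 X2 | X2 C; C -> id | X3 Y1 | S X1 | X1 Y2; X1 -> num; X2 -> op; X3 -> id; Y1 -> X1 S; Y2 -> S Y3; Y3 -> X2 S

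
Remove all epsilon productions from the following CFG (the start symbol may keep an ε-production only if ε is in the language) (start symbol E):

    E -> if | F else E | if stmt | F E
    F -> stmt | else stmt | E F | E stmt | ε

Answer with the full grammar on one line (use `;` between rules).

E -> if | F else E | else E | if stmt | F E; F -> stmt | else stmt | E F | E | E stmt

Nullable set = {F}.
ε ∉ L(G), so no ε-production is kept.
For each production, add variants omitting each subset of nullable occurrences: E → F else E gives F else E | else E. F → E F gives E F | E.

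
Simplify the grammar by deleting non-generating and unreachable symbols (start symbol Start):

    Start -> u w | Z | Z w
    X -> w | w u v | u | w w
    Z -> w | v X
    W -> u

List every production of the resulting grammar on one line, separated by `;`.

Start -> u w | Z | Z w; X -> w | w u v | u | w w; Z -> w | v X

Generating nonterminals: {Start, W, X, Z}.
Reachable from Start after that: {Start, X, Z}.
Removed useless symbols: {W} and every production mentioning them.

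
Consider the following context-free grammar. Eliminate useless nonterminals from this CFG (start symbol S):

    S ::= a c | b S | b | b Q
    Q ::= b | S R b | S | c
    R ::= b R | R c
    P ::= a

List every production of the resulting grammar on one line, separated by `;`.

Generating nonterminals: {P, Q, S}.
Reachable from S after that: {Q, S}.
Removed useless symbols: {P, R} and every production mentioning them.

S ::= a c | b S | b | b Q; Q ::= b | S | c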